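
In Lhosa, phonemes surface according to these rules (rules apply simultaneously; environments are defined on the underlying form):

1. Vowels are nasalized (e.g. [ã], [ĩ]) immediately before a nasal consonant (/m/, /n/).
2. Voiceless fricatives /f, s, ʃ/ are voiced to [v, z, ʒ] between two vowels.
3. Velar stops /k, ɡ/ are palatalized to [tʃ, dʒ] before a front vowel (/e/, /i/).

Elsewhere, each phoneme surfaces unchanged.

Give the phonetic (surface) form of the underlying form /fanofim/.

[fãnovĩm]

/f/ (word-initial) fails the environment for rule 2, so it stays [f].
/a/ meets the environment for rule 1 (before a nasal consonant) → [ã].
/n/ stays [n].
/o/ (between /n/ and /f/) is in the target of rule 1 but the environment (before a nasal consonant) is not met → [o].
/f/ — between /o/ and /i/, between two vowels — surfaces as [v] (rule 2).
/i/ meets the environment for rule 1 (before a nasal consonant) → [ĩ].
/m/ — not in any rule's target class → [m].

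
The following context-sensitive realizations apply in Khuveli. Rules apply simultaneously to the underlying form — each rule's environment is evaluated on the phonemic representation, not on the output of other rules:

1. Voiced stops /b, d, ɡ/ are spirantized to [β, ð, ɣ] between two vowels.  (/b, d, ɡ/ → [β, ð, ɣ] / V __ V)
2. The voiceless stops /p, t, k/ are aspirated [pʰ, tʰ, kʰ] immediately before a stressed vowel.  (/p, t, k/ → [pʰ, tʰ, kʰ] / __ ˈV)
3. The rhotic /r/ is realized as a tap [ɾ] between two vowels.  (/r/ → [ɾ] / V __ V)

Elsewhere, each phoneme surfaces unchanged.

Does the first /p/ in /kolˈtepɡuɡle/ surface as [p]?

Yes

/p/ (between /e/ and /ɡ/): rule 2 targets it, but not immediately before a stressed vowel → unchanged [p].
The actual realization is [p], which matches [p].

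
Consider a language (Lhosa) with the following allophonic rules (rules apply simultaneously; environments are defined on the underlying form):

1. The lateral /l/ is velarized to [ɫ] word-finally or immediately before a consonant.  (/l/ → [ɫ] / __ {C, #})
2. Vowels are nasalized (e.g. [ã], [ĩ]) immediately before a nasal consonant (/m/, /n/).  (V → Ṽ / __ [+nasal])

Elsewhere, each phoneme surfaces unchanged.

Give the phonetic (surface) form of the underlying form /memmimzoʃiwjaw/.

[mẽmmĩmzoʃiwjaw]

/e/ — between /m/ and /m/, before a nasal consonant — surfaces as [ẽ] (rule 2).
/i/ — between /m/ and /m/, before a nasal consonant — surfaces as [ĩ] (rule 2).
/o/ — between /z/ and /ʃ/; rule 2 does not apply here → [o].
/i/ — between /ʃ/ and /w/; rule 2 does not apply here → [i].
/a/ — between /j/ and /w/; rule 2 does not apply here → [a].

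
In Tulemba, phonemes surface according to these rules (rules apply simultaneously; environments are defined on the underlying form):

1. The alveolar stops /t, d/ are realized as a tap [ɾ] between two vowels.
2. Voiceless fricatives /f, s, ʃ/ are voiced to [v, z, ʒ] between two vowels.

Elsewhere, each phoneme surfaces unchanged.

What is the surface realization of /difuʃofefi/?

/d/ (word-initial) fails the environment for rule 1, so it stays [d].
/f/ — between /i/ and /u/, between two vowels — surfaces as [v] (rule 2).
/ʃ/ (between /u/ and /o/): between two vowels, so rule 2 applies → [ʒ].
/f/ — between /o/ and /e/, between two vowels — surfaces as [v] (rule 2).
Rule 2 applies to /f/ (between /e/ and /i/: between two vowels) → [v].

[divuʒovevi]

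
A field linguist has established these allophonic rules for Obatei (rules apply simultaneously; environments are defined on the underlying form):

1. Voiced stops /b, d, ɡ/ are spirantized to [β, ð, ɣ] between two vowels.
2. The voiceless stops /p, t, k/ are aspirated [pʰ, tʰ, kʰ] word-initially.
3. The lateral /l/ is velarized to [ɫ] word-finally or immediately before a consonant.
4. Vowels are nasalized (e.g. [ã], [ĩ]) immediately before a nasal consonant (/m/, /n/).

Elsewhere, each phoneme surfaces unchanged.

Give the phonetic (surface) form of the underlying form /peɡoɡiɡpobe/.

[pʰeɣoɣiɡpoβe]

Rule 2 applies to /p/ (word-initial: word-initially) → [pʰ].
/e/ (between /p/ and /ɡ/): rule 4 targets it, but not before a nasal consonant → unchanged [e].
Rule 1 applies to /ɡ/ (between /e/ and /o/: between two vowels) → [ɣ].
/o/ (between /ɡ/ and /ɡ/) is in the target of rule 4 but the environment (before a nasal consonant) is not met → [o].
/ɡ/ meets the environment for rule 1 (between two vowels) → [ɣ].
/i/ (between /ɡ/ and /ɡ/) fails the environment for rule 4, so it stays [i].
/ɡ/ (between /i/ and /p/) fails the environment for rule 1, so it stays [ɡ].
/p/ (between /ɡ/ and /o/): rule 2 targets it, but not word-initially → unchanged [p].
/o/ (between /p/ and /b/): rule 4 targets it, but not before a nasal consonant → unchanged [o].
/b/ meets the environment for rule 1 (between two vowels) → [β].
/e/ (word-final) fails the environment for rule 4, so it stays [e].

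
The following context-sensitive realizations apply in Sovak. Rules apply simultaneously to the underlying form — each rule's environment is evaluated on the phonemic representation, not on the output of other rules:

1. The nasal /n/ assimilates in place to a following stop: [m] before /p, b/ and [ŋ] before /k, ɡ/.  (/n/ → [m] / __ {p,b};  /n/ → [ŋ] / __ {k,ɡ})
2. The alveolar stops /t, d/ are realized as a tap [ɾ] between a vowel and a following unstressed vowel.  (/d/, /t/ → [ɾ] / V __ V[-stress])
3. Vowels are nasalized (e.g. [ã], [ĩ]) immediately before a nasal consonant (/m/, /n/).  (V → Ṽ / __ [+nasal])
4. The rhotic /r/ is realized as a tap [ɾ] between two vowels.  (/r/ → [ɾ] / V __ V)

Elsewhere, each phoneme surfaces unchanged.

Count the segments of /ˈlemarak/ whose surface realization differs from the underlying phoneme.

Segments that undergo a rule: /e/ → [ẽ] (rule 3); /r/ → [ɾ] (rule 4).
All other segments surface unchanged.

2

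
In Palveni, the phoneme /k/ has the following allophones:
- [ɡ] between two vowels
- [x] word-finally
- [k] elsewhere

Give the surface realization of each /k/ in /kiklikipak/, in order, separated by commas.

[k], [k], [ɡ], [x]

Occurrence 1 (position 1): no conditioning environment matches → elsewhere allophone [k].
Occurrence 2 (position 3): no conditioning environment matches → elsewhere allophone [k].
Occurrence 3 (position 6): between two vowels → [ɡ].
Occurrence 4 (position 10): word-finally → [x].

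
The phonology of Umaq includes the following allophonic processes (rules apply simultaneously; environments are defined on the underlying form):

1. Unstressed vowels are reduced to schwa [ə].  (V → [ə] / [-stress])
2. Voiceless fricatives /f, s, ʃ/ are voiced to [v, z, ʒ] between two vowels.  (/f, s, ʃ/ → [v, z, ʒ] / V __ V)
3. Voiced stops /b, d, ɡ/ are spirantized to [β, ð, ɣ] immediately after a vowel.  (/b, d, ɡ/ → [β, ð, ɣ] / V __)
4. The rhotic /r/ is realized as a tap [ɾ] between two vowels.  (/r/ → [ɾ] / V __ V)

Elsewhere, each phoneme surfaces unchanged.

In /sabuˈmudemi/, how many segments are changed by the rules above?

Segments that undergo a rule: /a/ → [ə] (rule 1); /b/ → [β] (rule 3); /u/ → [ə] (rule 1); /d/ → [ð] (rule 3); /e/ → [ə] (rule 1); /i/ → [ə] (rule 1).
All other segments surface unchanged.

6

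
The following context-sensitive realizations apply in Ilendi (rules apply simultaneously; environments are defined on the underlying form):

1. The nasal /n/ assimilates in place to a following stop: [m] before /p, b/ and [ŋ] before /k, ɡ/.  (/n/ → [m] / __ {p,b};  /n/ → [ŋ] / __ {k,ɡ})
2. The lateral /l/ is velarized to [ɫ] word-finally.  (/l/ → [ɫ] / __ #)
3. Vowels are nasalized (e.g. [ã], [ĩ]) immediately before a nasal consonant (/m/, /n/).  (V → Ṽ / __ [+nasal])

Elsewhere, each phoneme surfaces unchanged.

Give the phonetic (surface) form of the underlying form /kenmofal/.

[kẽnmofaɫ]

/k/ — not in any rule's target class → [k].
/e/ — between /k/ and /n/, before a nasal consonant — surfaces as [ẽ] (rule 3).
/n/ (between /e/ and /m/) fails the environment for rule 1, so it stays [n].
/m/ (between /n/ and /o/): no rule targets it → [m].
/o/ — between /m/ and /f/; rule 3 does not apply here → [o].
/f/ (between /o/ and /a/) is unaffected → [f].
/a/ (between /f/ and /l/) fails the environment for rule 3, so it stays [a].
/l/ (word-final) occurs word-finally → [ɫ] by rule 2.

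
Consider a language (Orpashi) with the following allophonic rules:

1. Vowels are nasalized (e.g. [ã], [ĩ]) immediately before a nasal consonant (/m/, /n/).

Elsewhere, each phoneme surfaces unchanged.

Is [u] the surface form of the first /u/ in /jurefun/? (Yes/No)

/u/ (between /j/ and /r/) fails the environment for rule 1, so it stays [u].
The actual realization is [u], which matches [u].

Yes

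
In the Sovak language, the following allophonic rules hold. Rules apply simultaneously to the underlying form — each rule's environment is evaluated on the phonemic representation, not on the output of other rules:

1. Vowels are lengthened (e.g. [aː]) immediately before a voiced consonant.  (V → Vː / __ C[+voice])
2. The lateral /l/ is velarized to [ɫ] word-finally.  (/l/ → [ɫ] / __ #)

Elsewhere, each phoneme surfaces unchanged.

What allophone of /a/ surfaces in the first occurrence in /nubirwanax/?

[aː]

/a/ — between /w/ and /n/, before a voiced consonant — surfaces as [aː] (rule 1).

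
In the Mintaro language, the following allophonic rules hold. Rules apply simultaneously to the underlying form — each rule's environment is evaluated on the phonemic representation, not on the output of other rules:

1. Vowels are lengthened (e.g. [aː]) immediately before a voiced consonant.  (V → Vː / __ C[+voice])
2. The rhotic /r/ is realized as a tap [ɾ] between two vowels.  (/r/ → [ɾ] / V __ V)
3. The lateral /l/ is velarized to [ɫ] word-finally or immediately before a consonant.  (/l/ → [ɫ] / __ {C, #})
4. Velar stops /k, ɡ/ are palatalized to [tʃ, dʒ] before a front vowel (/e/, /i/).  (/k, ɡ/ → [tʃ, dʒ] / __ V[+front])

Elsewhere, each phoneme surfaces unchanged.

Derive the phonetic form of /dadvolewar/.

[daːdvoːleːwaːr]

/a/ (between /d/ and /d/): before a voiced consonant, so rule 1 applies → [aː].
/o/ (between /v/ and /l/): before a voiced consonant, so rule 1 applies → [oː].
/l/ (between /o/ and /e/): rule 3 targets it, but not word-finally or immediately before a consonant → unchanged [l].
/e/ (between /l/ and /w/): before a voiced consonant, so rule 1 applies → [eː].
/a/ meets the environment for rule 1 (before a voiced consonant) → [aː].
/r/ (word-final) fails the environment for rule 2, so it stays [r].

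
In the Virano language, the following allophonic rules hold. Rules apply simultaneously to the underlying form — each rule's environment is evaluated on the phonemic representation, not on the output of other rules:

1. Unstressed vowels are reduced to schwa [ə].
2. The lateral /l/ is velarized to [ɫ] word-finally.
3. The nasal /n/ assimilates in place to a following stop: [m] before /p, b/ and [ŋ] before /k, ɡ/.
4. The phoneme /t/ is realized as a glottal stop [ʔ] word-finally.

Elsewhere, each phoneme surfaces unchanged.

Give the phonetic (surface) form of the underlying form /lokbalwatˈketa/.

[ləkbəlwətˈketə]

/l/ (word-initial) is in the target of rule 2 but the environment (word-finally) is not met → [l].
/o/ meets the environment for rule 1 (in an unstressed syllable) → [ə].
/k/ (between /o/ and /b/) is unaffected → [k].
/b/ stays [b].
/a/ (between /b/ and /l/): in an unstressed syllable, so rule 1 applies → [ə].
/l/ (between /a/ and /w/): rule 2 targets it, but not word-finally → unchanged [l].
/w/ (between /l/ and /a/): no rule targets it → [w].
/a/ (between /w/ and /t/): in an unstressed syllable, so rule 1 applies → [ə].
/t/ — between /a/ and /k/; rule 4 does not apply here → [t].
/k/ (between /t/ and /e/) is unaffected → [k].
/e/ (between /k/ and /t/) fails the environment for rule 1, so it stays [e].
/t/ — between /e/ and /a/; rule 4 does not apply here → [t].
/a/ meets the environment for rule 1 (in an unstressed syllable) → [ə].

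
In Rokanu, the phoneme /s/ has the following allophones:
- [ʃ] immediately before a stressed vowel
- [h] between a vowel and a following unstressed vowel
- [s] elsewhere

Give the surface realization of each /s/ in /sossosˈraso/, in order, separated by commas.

[s], [s], [s], [s], [h]

Occurrence 1 (position 1): no conditioning environment matches → elsewhere allophone [s].
Occurrence 2 (position 3): no conditioning environment matches → elsewhere allophone [s].
Occurrence 3 (position 4): no conditioning environment matches → elsewhere allophone [s].
Occurrence 4 (position 6): no conditioning environment matches → elsewhere allophone [s].
Occurrence 5 (position 9): between a vowel and a following unstressed vowel → [h].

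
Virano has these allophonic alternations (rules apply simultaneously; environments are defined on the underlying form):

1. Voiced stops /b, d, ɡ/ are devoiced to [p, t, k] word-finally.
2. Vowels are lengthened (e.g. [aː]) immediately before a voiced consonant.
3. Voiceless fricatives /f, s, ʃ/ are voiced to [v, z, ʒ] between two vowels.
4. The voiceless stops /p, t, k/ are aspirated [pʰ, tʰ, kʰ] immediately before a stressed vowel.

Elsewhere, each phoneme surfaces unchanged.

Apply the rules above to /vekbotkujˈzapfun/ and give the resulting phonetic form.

[vekbotkuːjˈzapfuːn]

/v/ stays [v].
/e/ (between /v/ and /k/) fails the environment for rule 2, so it stays [e].
/k/ — between /e/ and /b/; rule 4 does not apply here → [k].
/b/ (between /k/ and /o/) fails the environment for rule 1, so it stays [b].
/o/ — between /b/ and /t/; rule 2 does not apply here → [o].
/t/ (between /o/ and /k/) fails the environment for rule 4, so it stays [t].
/k/ (between /t/ and /u/) is in the target of rule 4 but the environment (immediately before a stressed vowel) is not met → [k].
/u/ meets the environment for rule 2 (before a voiced consonant) → [uː].
/j/ (between /u/ and /z/) is unaffected → [j].
/z/ — not in any rule's target class → [z].
/a/ (between /z/ and /p/) is in the target of rule 2 but the environment (before a voiced consonant) is not met → [a].
/p/ (between /a/ and /f/): rule 4 targets it, but not immediately before a stressed vowel → unchanged [p].
/f/ (between /p/ and /u/): rule 3 targets it, but not between two vowels → unchanged [f].
/u/ meets the environment for rule 2 (before a voiced consonant) → [uː].
/n/ — not in any rule's target class → [n].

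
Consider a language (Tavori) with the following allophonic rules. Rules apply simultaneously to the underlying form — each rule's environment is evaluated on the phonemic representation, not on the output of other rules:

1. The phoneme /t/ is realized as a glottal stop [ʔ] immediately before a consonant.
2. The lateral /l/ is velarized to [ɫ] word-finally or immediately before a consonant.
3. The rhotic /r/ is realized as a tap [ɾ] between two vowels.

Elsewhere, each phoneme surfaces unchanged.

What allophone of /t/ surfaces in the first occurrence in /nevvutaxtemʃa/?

/t/ (between /u/ and /a/): rule 1 targets it, but not immediately before a consonant → unchanged [t].

[t]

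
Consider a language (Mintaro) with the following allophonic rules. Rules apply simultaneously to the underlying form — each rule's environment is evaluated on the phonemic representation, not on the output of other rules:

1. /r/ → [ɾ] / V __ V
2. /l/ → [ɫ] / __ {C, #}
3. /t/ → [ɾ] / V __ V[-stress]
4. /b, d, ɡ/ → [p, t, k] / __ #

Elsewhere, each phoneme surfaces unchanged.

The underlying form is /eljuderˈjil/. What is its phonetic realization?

/l/ meets the environment for rule 2 (word-finally or immediately before a consonant) → [ɫ].
/d/ (between /u/ and /e/) is in the target of rule 4 but the environment (word-finally) is not met → [d].
/r/ (between /e/ and /j/) is in the target of rule 1 but the environment (between two vowels) is not met → [r].
/l/ meets the environment for rule 2 (word-finally or immediately before a consonant) → [ɫ].

[eɫjuderˈjiɫ]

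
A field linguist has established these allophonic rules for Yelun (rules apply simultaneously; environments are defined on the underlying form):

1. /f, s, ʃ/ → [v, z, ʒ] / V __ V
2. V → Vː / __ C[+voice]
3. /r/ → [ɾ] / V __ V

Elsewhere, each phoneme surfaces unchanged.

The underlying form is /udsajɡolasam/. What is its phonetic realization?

[uːdsaːjɡoːlazaːm]

/u/ (word-initial) occurs before a voiced consonant → [uː] by rule 2.
/s/ — between /d/ and /a/; rule 1 does not apply here → [s].
/a/ meets the environment for rule 2 (before a voiced consonant) → [aː].
/o/ (between /ɡ/ and /l/) occurs before a voiced consonant → [oː] by rule 2.
/a/ (between /l/ and /s/) is in the target of rule 2 but the environment (before a voiced consonant) is not met → [a].
/s/ — between /a/ and /a/, between two vowels — surfaces as [z] (rule 1).
Rule 2 applies to /a/ (between /s/ and /m/: before a voiced consonant) → [aː].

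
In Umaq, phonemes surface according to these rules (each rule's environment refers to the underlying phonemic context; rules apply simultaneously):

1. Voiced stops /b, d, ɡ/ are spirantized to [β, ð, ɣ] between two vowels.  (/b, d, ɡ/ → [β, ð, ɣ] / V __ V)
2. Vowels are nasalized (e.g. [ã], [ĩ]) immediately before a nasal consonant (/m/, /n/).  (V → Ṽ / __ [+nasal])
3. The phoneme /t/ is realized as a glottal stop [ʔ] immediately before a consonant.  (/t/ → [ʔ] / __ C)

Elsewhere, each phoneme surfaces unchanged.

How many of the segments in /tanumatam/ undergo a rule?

Segments that undergo a rule: /a/ → [ã] (rule 2); /u/ → [ũ] (rule 2); /a/ → [ã] (rule 2).
All other segments surface unchanged.

3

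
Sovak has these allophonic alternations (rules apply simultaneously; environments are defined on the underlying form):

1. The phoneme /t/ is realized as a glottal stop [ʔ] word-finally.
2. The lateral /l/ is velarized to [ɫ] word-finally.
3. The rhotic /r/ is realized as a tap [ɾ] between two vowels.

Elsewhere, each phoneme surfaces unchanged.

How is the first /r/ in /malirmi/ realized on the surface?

[r]

/r/ (between /i/ and /m/) fails the environment for rule 3, so it stays [r].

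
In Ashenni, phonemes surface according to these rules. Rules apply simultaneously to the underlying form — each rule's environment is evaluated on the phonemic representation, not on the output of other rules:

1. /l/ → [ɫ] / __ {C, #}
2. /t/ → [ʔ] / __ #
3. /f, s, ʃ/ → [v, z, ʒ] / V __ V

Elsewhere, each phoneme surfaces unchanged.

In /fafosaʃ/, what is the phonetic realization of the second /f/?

[v]

/f/ (between /a/ and /o/): between two vowels, so rule 3 applies → [v].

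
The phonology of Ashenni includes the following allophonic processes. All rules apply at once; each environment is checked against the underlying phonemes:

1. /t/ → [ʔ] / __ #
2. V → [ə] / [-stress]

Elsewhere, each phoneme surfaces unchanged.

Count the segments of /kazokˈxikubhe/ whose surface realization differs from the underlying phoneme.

4

Segments that undergo a rule: /a/ → [ə] (rule 2); /o/ → [ə] (rule 2); /u/ → [ə] (rule 2); /e/ → [ə] (rule 2).
All other segments surface unchanged.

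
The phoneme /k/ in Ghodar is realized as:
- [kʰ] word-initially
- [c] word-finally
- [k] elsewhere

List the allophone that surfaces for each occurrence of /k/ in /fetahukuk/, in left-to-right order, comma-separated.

Occurrence 1 (position 7): no conditioning environment matches → elsewhere allophone [k].
Occurrence 2 (position 9): word-finally → [c].

[k], [c]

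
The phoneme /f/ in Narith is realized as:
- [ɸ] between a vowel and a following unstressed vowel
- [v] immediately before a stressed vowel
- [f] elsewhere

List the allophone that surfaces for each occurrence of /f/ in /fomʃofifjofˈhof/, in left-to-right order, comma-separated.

Occurrence 1 (position 1): no conditioning environment matches → elsewhere allophone [f].
Occurrence 2 (position 6): between a vowel and a following unstressed vowel → [ɸ].
Occurrence 3 (position 8): no conditioning environment matches → elsewhere allophone [f].
Occurrence 4 (position 11): no conditioning environment matches → elsewhere allophone [f].
Occurrence 5 (position 14): no conditioning environment matches → elsewhere allophone [f].

[f], [ɸ], [f], [f], [f]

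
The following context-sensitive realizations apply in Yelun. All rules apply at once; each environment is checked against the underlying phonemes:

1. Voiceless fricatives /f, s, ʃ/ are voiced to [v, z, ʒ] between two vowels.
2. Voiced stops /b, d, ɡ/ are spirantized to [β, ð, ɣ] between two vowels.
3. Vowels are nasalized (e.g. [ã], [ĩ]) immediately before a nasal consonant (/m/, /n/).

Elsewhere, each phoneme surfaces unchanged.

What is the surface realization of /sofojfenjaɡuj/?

/s/ (word-initial): rule 1 targets it, but not between two vowels → unchanged [s].
/o/ (between /s/ and /f/): rule 3 targets it, but not before a nasal consonant → unchanged [o].
/f/ (between /o/ and /o/) occurs between two vowels → [v] by rule 1.
/o/ (between /f/ and /j/): rule 3 targets it, but not before a nasal consonant → unchanged [o].
/f/ (between /j/ and /e/): rule 1 targets it, but not between two vowels → unchanged [f].
Rule 3 applies to /e/ (between /f/ and /n/: before a nasal consonant) → [ẽ].
/a/ (between /j/ and /ɡ/) is in the target of rule 3 but the environment (before a nasal consonant) is not met → [a].
/ɡ/ — between /a/ and /u/, between two vowels — surfaces as [ɣ] (rule 2).
/u/ — between /ɡ/ and /j/; rule 3 does not apply here → [u].

[sovojfẽnjaɣuj]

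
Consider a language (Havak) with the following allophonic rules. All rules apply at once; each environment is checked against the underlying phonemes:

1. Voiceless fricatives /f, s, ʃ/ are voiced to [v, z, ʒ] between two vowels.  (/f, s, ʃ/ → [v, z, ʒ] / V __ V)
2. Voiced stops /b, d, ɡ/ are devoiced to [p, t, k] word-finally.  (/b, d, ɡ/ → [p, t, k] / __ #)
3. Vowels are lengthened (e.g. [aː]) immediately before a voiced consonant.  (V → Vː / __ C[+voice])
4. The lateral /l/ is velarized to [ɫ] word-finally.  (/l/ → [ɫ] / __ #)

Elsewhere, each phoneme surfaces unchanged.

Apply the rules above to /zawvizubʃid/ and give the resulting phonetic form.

/z/ — not in any rule's target class → [z].
/a/ (between /z/ and /w/) occurs before a voiced consonant → [aː] by rule 3.
/w/ (between /a/ and /v/): no rule targets it → [w].
/v/ — not in any rule's target class → [v].
/i/ (between /v/ and /z/): before a voiced consonant, so rule 3 applies → [iː].
/z/ stays [z].
/u/ (between /z/ and /b/) occurs before a voiced consonant → [uː] by rule 3.
/b/ (between /u/ and /ʃ/) is in the target of rule 2 but the environment (word-finally) is not met → [b].
/ʃ/ (between /b/ and /i/) is in the target of rule 1 but the environment (between two vowels) is not met → [ʃ].
/i/ (between /ʃ/ and /d/): before a voiced consonant, so rule 3 applies → [iː].
/d/ (word-final): word-finally, so rule 2 applies → [t].

[zaːwviːzuːbʃiːt]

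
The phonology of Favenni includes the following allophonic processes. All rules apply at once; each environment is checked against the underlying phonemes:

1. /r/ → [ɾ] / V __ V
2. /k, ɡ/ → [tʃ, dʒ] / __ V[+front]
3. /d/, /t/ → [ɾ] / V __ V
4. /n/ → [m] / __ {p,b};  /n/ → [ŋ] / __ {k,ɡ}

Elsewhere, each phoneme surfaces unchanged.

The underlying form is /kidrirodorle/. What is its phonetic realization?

[tʃidriɾoɾorle]

/k/ (word-initial): before a front vowel, so rule 2 applies → [tʃ].
/i/ stays [i].
/d/ — between /i/ and /r/; rule 3 does not apply here → [d].
/r/ (between /d/ and /i/): rule 1 targets it, but not between two vowels → unchanged [r].
/i/ (between /r/ and /r/) is unaffected → [i].
/r/ (between /i/ and /o/): between two vowels, so rule 1 applies → [ɾ].
/o/ stays [o].
/d/ (between /o/ and /o/) occurs between two vowels → [ɾ] by rule 3.
/o/ (between /d/ and /r/): no rule targets it → [o].
/r/ (between /o/ and /l/) fails the environment for rule 1, so it stays [r].
/l/ stays [l].
/e/ — not in any rule's target class → [e].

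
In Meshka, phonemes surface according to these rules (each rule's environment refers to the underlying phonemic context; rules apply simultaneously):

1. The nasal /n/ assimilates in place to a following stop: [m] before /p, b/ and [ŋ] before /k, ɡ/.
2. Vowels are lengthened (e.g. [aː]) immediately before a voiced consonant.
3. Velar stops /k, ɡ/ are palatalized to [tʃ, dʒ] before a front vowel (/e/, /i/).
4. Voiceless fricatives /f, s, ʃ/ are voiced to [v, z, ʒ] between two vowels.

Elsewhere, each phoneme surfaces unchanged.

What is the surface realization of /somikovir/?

/s/ (word-initial) is in the target of rule 4 but the environment (between two vowels) is not met → [s].
/o/ meets the environment for rule 2 (before a voiced consonant) → [oː].
/m/ (between /o/ and /i/): no rule targets it → [m].
/i/ (between /m/ and /k/) fails the environment for rule 2, so it stays [i].
/k/ (between /i/ and /o/) is in the target of rule 3 but the environment (before a front vowel) is not met → [k].
/o/ (between /k/ and /v/): before a voiced consonant, so rule 2 applies → [oː].
/v/ (between /o/ and /i/): no rule targets it → [v].
Rule 2 applies to /i/ (between /v/ and /r/: before a voiced consonant) → [iː].
/r/ — not in any rule's target class → [r].

[soːmikoːviːr]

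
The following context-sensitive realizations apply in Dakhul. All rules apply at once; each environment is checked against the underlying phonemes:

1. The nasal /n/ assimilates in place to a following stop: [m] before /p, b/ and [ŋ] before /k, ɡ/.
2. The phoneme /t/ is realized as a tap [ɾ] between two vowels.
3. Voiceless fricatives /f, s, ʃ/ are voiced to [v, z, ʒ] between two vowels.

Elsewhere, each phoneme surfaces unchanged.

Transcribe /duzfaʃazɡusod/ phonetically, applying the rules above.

/d/ — not in any rule's target class → [d].
/u/ (between /d/ and /z/): no rule targets it → [u].
/z/ stays [z].
/f/ (between /z/ and /a/): rule 3 targets it, but not between two vowels → unchanged [f].
/a/ (between /f/ and /ʃ/): no rule targets it → [a].
/ʃ/ meets the environment for rule 3 (between two vowels) → [ʒ].
/a/ (between /ʃ/ and /z/) is unaffected → [a].
/z/ — not in any rule's target class → [z].
/ɡ/ (between /z/ and /u/) is unaffected → [ɡ].
/u/ (between /ɡ/ and /s/): no rule targets it → [u].
/s/ (between /u/ and /o/) occurs between two vowels → [z] by rule 3.
/o/ (between /s/ and /d/) is unaffected → [o].
/d/ (word-final) is unaffected → [d].

[duzfaʒazɡuzod]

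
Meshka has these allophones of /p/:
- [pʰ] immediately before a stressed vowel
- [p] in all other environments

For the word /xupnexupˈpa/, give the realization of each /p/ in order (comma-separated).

[p], [p], [pʰ]

Occurrence 1 (position 3): no conditioning environment matches → elsewhere allophone [p].
Occurrence 2 (position 8): no conditioning environment matches → elsewhere allophone [p].
Occurrence 3 (position 9): immediately before a stressed vowel → [pʰ].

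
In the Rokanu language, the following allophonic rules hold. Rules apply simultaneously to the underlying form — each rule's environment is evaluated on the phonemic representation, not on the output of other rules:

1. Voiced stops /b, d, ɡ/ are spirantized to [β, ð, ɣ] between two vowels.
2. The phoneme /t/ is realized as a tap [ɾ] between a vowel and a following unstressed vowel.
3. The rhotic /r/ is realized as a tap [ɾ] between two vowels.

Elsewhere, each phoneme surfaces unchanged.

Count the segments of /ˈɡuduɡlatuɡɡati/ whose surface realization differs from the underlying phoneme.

Segments that undergo a rule: /d/ → [ð] (rule 1); /t/ → [ɾ] (rule 2); /t/ → [ɾ] (rule 2).
All other segments surface unchanged.

3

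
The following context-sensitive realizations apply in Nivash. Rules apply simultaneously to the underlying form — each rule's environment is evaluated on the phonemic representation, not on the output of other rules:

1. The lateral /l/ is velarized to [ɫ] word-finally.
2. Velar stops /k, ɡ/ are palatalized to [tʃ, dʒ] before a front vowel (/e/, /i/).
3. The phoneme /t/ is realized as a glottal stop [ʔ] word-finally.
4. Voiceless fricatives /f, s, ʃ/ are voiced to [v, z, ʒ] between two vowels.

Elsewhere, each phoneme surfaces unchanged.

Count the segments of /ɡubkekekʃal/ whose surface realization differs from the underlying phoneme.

3

Segments that undergo a rule: /k/ → [tʃ] (rule 2); /k/ → [tʃ] (rule 2); /l/ → [ɫ] (rule 1).
All other segments surface unchanged.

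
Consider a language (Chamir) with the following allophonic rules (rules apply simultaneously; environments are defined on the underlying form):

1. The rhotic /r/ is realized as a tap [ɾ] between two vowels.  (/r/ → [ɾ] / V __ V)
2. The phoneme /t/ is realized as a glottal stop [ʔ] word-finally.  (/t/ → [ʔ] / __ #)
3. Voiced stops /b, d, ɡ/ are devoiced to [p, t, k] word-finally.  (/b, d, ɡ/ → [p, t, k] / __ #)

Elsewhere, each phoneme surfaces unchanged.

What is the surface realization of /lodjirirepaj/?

[lodjiɾiɾepaj]

/l/ stays [l].
/o/ (between /l/ and /d/): no rule targets it → [o].
/d/ — between /o/ and /j/; rule 3 does not apply here → [d].
/j/ (between /d/ and /i/) is unaffected → [j].
/i/ (between /j/ and /r/) is unaffected → [i].
/r/ (between /i/ and /i/): between two vowels, so rule 1 applies → [ɾ].
/i/ (between /r/ and /r/): no rule targets it → [i].
/r/ meets the environment for rule 1 (between two vowels) → [ɾ].
/e/ stays [e].
/p/ (between /e/ and /a/): no rule targets it → [p].
/a/ (between /p/ and /j/): no rule targets it → [a].
/j/ (word-final) is unaffected → [j].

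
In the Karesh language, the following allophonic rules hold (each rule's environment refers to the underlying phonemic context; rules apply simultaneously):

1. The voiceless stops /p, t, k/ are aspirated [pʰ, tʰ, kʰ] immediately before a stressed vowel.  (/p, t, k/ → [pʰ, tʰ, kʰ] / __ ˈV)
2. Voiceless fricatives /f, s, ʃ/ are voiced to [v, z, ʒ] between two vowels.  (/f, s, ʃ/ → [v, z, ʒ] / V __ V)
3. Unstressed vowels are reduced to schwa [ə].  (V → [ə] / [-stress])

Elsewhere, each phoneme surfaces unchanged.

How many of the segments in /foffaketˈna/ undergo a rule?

3

Segments that undergo a rule: /o/ → [ə] (rule 3); /a/ → [ə] (rule 3); /e/ → [ə] (rule 3).
All other segments surface unchanged.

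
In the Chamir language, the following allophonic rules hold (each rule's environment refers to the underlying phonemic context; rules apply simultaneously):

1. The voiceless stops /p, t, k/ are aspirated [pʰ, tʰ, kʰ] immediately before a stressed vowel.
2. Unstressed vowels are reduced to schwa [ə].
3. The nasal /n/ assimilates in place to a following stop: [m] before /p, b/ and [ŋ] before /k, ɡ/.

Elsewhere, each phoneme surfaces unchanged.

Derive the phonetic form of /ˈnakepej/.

[ˈnakəpəj]

/n/ (word-initial) is in the target of rule 3 but the environment (before a labial or velar stop) is not met → [n].
/a/ (between /n/ and /k/): rule 2 targets it, but not in an unstressed syllable → unchanged [a].
/k/ (between /a/ and /e/): rule 1 targets it, but not immediately before a stressed vowel → unchanged [k].
/e/ — between /k/ and /p/, in an unstressed syllable — surfaces as [ə] (rule 2).
/p/ (between /e/ and /e/) is in the target of rule 1 but the environment (immediately before a stressed vowel) is not met → [p].
/e/ meets the environment for rule 2 (in an unstressed syllable) → [ə].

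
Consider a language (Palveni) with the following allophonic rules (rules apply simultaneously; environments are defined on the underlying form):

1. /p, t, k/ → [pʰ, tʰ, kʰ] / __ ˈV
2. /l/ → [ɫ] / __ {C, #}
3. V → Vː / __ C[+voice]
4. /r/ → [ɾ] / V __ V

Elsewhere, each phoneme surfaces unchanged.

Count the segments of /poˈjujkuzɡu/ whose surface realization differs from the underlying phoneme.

Segments that undergo a rule: /o/ → [oː] (rule 3); /u/ → [uː] (rule 3); /u/ → [uː] (rule 3).
All other segments surface unchanged.

3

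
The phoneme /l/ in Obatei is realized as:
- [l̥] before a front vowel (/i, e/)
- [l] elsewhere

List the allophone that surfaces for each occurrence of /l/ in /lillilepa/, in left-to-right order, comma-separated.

Occurrence 1 (position 1): before a front vowel (/i, e/) → [l̥].
Occurrence 2 (position 3): no conditioning environment matches → elsewhere allophone [l].
Occurrence 3 (position 4): before a front vowel (/i, e/) → [l̥].
Occurrence 4 (position 6): before a front vowel (/i, e/) → [l̥].

[l̥], [l], [l̥], [l̥]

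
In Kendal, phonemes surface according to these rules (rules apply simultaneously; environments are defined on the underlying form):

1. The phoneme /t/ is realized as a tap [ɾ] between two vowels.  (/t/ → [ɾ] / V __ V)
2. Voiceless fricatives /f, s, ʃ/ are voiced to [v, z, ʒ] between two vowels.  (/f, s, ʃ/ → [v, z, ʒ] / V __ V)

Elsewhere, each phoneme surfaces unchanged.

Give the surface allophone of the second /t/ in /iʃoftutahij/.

/t/ (between /u/ and /a/): between two vowels, so rule 1 applies → [ɾ].

[ɾ]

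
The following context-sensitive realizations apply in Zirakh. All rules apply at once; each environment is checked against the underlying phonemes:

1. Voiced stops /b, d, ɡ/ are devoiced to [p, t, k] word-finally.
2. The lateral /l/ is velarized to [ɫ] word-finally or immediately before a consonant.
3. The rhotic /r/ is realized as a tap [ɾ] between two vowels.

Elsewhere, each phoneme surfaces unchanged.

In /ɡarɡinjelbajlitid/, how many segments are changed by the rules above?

2

Segments that undergo a rule: /l/ → [ɫ] (rule 2); /d/ → [t] (rule 1).
All other segments surface unchanged.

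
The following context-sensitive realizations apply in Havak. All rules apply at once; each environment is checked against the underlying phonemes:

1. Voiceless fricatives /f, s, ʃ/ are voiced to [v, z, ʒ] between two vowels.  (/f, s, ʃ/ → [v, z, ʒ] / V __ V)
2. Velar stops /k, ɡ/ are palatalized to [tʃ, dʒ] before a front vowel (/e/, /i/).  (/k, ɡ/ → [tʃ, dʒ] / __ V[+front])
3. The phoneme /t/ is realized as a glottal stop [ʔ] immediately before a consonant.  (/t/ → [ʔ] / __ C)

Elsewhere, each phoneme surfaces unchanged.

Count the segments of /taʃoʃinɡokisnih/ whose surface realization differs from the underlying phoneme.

Segments that undergo a rule: /ʃ/ → [ʒ] (rule 1); /ʃ/ → [ʒ] (rule 1); /k/ → [tʃ] (rule 2).
All other segments surface unchanged.

3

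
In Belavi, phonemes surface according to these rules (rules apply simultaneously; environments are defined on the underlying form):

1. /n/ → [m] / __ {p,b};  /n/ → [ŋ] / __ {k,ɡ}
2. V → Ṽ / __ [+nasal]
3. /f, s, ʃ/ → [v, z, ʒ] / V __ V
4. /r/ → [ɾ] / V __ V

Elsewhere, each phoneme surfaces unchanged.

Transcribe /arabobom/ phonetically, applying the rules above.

[aɾabobõm]

/a/ — word-initial; rule 2 does not apply here → [a].
Rule 4 applies to /r/ (between /a/ and /a/: between two vowels) → [ɾ].
/a/ (between /r/ and /b/): rule 2 targets it, but not before a nasal consonant → unchanged [a].
/b/ (between /a/ and /o/): no rule targets it → [b].
/o/ — between /b/ and /b/; rule 2 does not apply here → [o].
/b/ stays [b].
/o/ — between /b/ and /m/, before a nasal consonant — surfaces as [õ] (rule 2).
/m/ (word-final): no rule targets it → [m].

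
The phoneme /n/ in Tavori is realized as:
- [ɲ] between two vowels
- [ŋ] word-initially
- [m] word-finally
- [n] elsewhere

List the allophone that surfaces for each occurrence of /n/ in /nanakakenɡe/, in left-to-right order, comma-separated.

[ŋ], [ɲ], [n]

Occurrence 1 (position 1): word-initially → [ŋ].
Occurrence 2 (position 3): between two vowels → [ɲ].
Occurrence 3 (position 9): no conditioning environment matches → elsewhere allophone [n].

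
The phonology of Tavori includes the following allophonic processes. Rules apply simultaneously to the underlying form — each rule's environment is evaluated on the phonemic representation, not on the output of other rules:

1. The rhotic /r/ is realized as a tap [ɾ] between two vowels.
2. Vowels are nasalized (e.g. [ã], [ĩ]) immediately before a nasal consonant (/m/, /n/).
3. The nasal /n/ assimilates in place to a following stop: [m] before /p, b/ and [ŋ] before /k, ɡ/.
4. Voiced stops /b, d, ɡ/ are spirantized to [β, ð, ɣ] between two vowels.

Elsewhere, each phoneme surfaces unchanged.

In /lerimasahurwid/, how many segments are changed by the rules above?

Segments that undergo a rule: /r/ → [ɾ] (rule 1); /i/ → [ĩ] (rule 2).
All other segments surface unchanged.

2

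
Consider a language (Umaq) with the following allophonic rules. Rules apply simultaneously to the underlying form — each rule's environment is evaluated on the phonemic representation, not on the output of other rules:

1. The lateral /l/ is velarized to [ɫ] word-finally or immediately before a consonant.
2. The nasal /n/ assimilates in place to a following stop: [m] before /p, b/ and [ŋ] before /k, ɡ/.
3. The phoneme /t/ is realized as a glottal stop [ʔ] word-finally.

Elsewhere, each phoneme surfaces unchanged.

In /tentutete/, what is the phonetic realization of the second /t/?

/t/ (between /n/ and /u/) is in the target of rule 3 but the environment (word-finally) is not met → [t].

[t]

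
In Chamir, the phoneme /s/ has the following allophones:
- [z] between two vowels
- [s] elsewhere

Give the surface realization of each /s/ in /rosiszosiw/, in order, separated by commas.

Occurrence 1 (position 3): between two vowels → [z].
Occurrence 2 (position 5): no conditioning environment matches → elsewhere allophone [s].
Occurrence 3 (position 8): between two vowels → [z].

[z], [s], [z]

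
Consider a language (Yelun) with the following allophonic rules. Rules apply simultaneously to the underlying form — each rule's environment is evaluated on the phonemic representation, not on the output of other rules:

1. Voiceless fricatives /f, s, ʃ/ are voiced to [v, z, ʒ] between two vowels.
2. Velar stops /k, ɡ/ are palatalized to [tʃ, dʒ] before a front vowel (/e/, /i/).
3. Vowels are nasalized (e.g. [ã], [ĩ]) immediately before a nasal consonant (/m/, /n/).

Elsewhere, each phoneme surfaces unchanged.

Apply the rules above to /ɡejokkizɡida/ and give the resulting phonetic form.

/ɡ/ (word-initial): before a front vowel, so rule 2 applies → [dʒ].
/e/ (between /ɡ/ and /j/) fails the environment for rule 3, so it stays [e].
/j/ — not in any rule's target class → [j].
/o/ (between /j/ and /k/): rule 3 targets it, but not before a nasal consonant → unchanged [o].
/k/ (between /o/ and /k/) fails the environment for rule 2, so it stays [k].
/k/ (between /k/ and /i/): before a front vowel, so rule 2 applies → [tʃ].
/i/ — between /k/ and /z/; rule 3 does not apply here → [i].
/z/ (between /i/ and /ɡ/) is unaffected → [z].
/ɡ/ — between /z/ and /i/, before a front vowel — surfaces as [dʒ] (rule 2).
/i/ — between /ɡ/ and /d/; rule 3 does not apply here → [i].
/d/ stays [d].
/a/ (word-final) is in the target of rule 3 but the environment (before a nasal consonant) is not met → [a].

[dʒejoktʃizdʒida]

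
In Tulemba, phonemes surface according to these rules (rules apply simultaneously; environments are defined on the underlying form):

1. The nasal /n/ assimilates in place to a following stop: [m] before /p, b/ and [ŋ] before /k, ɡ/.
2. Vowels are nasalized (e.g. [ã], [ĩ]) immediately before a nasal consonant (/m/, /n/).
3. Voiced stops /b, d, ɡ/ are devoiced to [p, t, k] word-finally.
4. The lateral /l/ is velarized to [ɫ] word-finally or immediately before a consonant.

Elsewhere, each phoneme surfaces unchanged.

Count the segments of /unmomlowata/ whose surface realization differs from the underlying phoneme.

Segments that undergo a rule: /u/ → [ũ] (rule 2); /o/ → [õ] (rule 2).
All other segments surface unchanged.

2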